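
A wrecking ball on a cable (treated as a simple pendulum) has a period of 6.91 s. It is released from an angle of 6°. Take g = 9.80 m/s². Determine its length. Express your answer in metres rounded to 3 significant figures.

11.9 m

From T = 2π√(L/g), L = gT²/(4π²) = 9.80 × 6.910²/(4π²) = 11.9 m.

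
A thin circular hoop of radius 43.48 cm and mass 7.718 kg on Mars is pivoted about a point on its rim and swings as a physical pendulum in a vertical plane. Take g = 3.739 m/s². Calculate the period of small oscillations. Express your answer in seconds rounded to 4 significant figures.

I_cm = mr² = 1.4591 kg·m². The pivot is at distance d = 0.4348 m from the centre of mass.
By the parallel-axis theorem, I = I_cm + md² = 1.4591 + 1.4591 = 2.9182 kg·m².
T = 2π√(I/(mgd)) = 2π√(2.9182/(7.718 × 3.739 × 0.4348)) = 3.030 s.

3.030 s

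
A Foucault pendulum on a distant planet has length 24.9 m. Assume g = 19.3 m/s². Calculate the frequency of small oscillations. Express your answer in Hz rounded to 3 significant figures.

T = 2π√(L/g) = 2π√(24.9/19.3) = 7.137 s, so f = 1/T = 0.140 Hz.

0.140 Hz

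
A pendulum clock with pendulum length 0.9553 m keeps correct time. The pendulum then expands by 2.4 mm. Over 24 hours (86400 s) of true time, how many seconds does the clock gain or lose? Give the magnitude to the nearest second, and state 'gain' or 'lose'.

lose 108 s

T ∝ √L, so T'/T = √(0.95770/0.9553) = 1.00126.
In 86400 s of true time the clock registers 86400/1.00126 = 86291.7 s, so it loses 108 s.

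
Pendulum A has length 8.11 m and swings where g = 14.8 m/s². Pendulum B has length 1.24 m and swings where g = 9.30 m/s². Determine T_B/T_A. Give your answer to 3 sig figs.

T = 2π√(L/g), so T_B/T_A = √((L_B/g_B)/(L_A/g_A)) = √((1.24/9.30)/(8.11/14.8)) = 0.493.

0.493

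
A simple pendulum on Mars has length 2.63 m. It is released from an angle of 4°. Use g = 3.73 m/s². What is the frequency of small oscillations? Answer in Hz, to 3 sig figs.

0.190 Hz

T = 2π√(L/g) = 2π√(2.63/3.73) = 5.276 s, so f = 1/T = 0.190 Hz.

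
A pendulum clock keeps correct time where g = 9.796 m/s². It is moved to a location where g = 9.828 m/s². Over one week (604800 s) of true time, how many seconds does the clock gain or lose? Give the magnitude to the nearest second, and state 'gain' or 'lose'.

The clock's period scales as T ∝ 1/√g, so T'/T = √(9.796/9.828) = 0.998371.
In 604800 s of true time the clock registers 604800/0.998371 = 605787.0 s, so it gains 987 s.

gain 987 s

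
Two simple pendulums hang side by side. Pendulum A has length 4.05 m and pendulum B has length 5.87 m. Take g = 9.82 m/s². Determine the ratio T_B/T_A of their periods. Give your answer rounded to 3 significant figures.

1.20

T ∝ √L, so T_B/T_A = √(L_B/L_A) = √(5.87/4.05) = 1.20.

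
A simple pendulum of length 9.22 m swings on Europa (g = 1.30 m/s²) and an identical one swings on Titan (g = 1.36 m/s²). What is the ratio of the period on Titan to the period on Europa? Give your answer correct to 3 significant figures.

0.978

T ∝ 1/√g, so T₂/T₁ = √(g₁/g₂) = √(1.30/1.36) = 0.978.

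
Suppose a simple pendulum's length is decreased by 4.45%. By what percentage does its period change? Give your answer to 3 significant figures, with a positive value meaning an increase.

T ∝ √L, so T'/T = √(0.9555) = 0.9775.
Percentage change in T = (0.9775 − 1) × 100% = -2.25%.

-2.25%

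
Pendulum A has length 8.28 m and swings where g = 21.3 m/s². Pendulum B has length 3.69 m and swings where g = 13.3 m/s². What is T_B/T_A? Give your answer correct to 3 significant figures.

0.845

T = 2π√(L/g), so T_B/T_A = √((L_B/g_B)/(L_A/g_A)) = √((3.69/13.3)/(8.28/21.3)) = 0.845.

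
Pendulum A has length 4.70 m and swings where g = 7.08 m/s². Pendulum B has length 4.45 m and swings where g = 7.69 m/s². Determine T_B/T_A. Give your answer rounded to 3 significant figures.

0.934

T = 2π√(L/g), so T_B/T_A = √((L_B/g_B)/(L_A/g_A)) = √((4.45/7.69)/(4.70/7.08)) = 0.934.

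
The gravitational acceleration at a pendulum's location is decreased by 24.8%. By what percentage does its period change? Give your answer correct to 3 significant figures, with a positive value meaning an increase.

T ∝ 1/√g, so T'/T = 1/√(0.7520) = 1.153.
Percentage change in T = (1.153 − 1) × 100% = 15.3%.

15.3%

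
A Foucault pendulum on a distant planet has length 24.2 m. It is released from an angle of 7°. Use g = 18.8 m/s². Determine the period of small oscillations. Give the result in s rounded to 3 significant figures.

T = 2π√(L/g) = 2π√(24.2/18.8) = 2π × 1.135 = 7.13 s.

7.13 s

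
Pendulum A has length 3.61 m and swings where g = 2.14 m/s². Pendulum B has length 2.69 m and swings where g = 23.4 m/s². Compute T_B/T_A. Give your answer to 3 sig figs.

T = 2π√(L/g), so T_B/T_A = √((L_B/g_B)/(L_A/g_A)) = √((2.69/23.4)/(3.61/2.14)) = 0.261.

0.261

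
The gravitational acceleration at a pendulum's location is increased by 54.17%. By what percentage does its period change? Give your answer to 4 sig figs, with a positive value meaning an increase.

T ∝ 1/√g, so T'/T = 1/√(1.5417) = 0.80538.
Percentage change in T = (0.80538 − 1) × 100% = -19.46%.

-19.46%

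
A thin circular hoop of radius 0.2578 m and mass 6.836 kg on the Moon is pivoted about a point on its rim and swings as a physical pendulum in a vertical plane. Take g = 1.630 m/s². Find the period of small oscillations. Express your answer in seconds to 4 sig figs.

3.534 s

I_cm = mr² = 0.45433 kg·m². The pivot is at distance d = 0.2578 m from the centre of mass.
By the parallel-axis theorem, I = I_cm + md² = 0.45433 + 0.45433 = 0.90865 kg·m².
T = 2π√(I/(mgd)) = 2π√(0.90865/(6.836 × 1.630 × 0.2578)) = 3.534 s.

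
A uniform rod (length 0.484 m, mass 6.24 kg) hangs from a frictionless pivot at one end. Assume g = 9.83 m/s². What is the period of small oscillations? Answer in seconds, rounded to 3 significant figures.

For a physical pendulum T = 2π√(I/(mgd)), with d = 0.2420 m from pivot to centre of mass.
I_cm = mL²/12 = 6.24 × 0.484²/12 = 0.1218 kg·m²; I = I_cm + md² = 0.1218 + 6.24 × 0.2420² = 0.4873 kg·m².
T = 2π√(0.4873/(6.24 × 9.83 × 0.2420)) = 1.14 s.

1.14 s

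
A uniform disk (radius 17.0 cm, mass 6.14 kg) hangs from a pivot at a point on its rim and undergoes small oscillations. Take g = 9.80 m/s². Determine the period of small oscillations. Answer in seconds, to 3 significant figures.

1.01 s

I_cm = ½mr² = 0.08872 kg·m². The pivot is at distance d = 0.170 m from the centre of mass.
By the parallel-axis theorem, I = I_cm + md² = 0.08872 + 0.1774 = 0.2662 kg·m².
T = 2π√(I/(mgd)) = 2π√(0.2662/(6.14 × 9.80 × 0.170)) = 1.01 s.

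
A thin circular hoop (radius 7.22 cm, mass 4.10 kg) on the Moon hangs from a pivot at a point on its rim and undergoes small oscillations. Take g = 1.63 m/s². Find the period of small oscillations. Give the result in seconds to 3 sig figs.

1.87 s

I_cm = mr² = 0.02137 kg·m². The pivot is at distance d = 0.0722 m from the centre of mass.
By the parallel-axis theorem, I = I_cm + md² = 0.02137 + 0.02137 = 0.04275 kg·m².
T = 2π√(I/(mgd)) = 2π√(0.04275/(4.10 × 1.63 × 0.0722)) = 1.87 s.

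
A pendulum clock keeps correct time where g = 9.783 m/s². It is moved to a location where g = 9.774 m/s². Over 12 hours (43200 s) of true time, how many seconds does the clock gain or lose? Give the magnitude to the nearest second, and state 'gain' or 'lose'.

lose 20 s

The clock's period scales as T ∝ 1/√g, so T'/T = √(9.783/9.774) = 1.00046.
In 43200 s of true time the clock registers 43200/1.00046 = 43180.1 s, so it loses 20 s.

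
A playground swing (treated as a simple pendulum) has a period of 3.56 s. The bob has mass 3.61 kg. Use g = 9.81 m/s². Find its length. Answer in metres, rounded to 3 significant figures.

3.15 m

From T = 2π√(L/g), L = gT²/(4π²) = 9.81 × 3.560²/(4π²) = 3.15 m.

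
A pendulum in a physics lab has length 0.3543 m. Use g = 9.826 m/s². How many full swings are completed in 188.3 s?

T = 2π√(L/g) = 2π√(0.3543/9.826) = 1.1931 s.
Number of complete oscillations = ⌊188.3/1.1931⌋ = ⌊157.82⌋ = 157.

157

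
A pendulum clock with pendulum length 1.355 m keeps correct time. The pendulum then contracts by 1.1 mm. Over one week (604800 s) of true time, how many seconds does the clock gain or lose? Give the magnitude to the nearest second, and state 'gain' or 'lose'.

gain 246 s

T ∝ √L, so T'/T = √(1.35390/1.355) = 0.999594.
In 604800 s of true time the clock registers 604800/0.999594 = 605045.6 s, so it gains 246 s.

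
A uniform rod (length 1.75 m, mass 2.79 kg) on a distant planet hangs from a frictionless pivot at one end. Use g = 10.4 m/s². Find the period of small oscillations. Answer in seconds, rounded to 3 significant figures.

For a physical pendulum T = 2π√(I/(mgd)), with d = 0.8750 m from pivot to centre of mass.
I_cm = mL²/12 = 2.79 × 1.75²/12 = 0.7120 kg·m²; I = I_cm + md² = 0.7120 + 2.79 × 0.8750² = 2.848 kg·m².
T = 2π√(2.848/(2.79 × 10.4 × 0.8750)) = 2.10 s.

2.10 s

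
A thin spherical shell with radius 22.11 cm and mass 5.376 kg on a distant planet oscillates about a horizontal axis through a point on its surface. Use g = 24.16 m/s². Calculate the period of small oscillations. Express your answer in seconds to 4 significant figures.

I_cm = (2/3)mr² = 0.17520 kg·m². The pivot is at distance d = 0.2211 m from the centre of mass.
By the parallel-axis theorem, I = I_cm + md² = 0.17520 + 0.26281 = 0.43801 kg·m².
T = 2π√(I/(mgd)) = 2π√(0.43801/(5.376 × 24.16 × 0.2211)) = 0.7760 s.

0.7760 s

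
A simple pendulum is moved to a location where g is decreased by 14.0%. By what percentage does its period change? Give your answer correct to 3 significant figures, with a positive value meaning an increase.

7.83%

T ∝ 1/√g, so T'/T = 1/√(0.8600) = 1.078.
Percentage change in T = (1.078 − 1) × 100% = 7.83%.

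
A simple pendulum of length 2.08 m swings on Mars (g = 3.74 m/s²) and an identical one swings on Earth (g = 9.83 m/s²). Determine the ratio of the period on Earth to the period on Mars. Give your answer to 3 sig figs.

0.617

T ∝ 1/√g, so T₂/T₁ = √(g₁/g₂) = √(3.74/9.83) = 0.617.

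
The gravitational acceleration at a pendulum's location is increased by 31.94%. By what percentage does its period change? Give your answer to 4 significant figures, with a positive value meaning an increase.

T ∝ 1/√g, so T'/T = 1/√(1.3194) = 0.87059.
Percentage change in T = (0.87059 − 1) × 100% = -12.94%.

-12.94%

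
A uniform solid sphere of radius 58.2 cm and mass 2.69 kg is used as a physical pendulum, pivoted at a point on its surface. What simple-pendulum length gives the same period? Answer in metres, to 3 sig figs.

The equivalent simple-pendulum length is L_eq = I/(md), where I is about the pivot and d = 0.5820 m.
I_cm = (2/5)mR² = 0.3645 kg·m², so I = I_cm + md² = 0.3645 + 0.9112 = 1.276 kg·m².
L_eq = 1.276/(2.69 × 0.5820) = 0.815 m.

0.815 m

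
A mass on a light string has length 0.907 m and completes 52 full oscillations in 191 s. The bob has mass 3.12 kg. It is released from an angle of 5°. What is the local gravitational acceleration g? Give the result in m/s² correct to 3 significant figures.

T = 191/52 = 3.673 s.
From T = 2π√(L/g), g = 4π²L/T² = 4π² × 0.907/3.673² = 2.65 m/s².

2.65 m/s²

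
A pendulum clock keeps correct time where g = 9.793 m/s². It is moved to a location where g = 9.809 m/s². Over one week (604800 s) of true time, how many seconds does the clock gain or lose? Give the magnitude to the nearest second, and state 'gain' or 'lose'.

gain 494 s

The clock's period scales as T ∝ 1/√g, so T'/T = √(9.793/9.809) = 0.999184.
In 604800 s of true time the clock registers 604800/0.999184 = 605293.9 s, so it gains 494 s.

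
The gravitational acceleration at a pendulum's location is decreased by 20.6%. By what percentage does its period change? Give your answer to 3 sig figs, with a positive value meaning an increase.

12.2%

T ∝ 1/√g, so T'/T = 1/√(0.7940) = 1.122.
Percentage change in T = (1.122 − 1) × 100% = 12.2%.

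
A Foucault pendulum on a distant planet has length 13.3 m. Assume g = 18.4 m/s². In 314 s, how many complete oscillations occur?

T = 2π√(L/g) = 2π√(13.3/18.4) = 5.342 s.
Number of complete oscillations = ⌊314/5.342⌋ = ⌊58.78⌋ = 58.

58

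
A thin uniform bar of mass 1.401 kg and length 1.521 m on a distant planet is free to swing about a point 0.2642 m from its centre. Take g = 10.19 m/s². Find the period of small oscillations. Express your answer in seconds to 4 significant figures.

For a physical pendulum T = 2π√(I/(mgd)), with d = 0.26420 m from pivot to centre of mass.
I_cm = mL²/12 = 1.401 × 1.521²/12 = 0.27009 kg·m²; I = I_cm + md² = 0.27009 + 1.401 × 0.26420² = 0.36789 kg·m².
T = 2π√(0.36789/(1.401 × 10.19 × 0.26420)) = 1.962 s.

1.962 s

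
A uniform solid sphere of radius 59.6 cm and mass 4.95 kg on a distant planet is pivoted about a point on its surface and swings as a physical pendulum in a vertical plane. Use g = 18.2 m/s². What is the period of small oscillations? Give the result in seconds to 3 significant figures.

1.35 s

I_cm = (2/5)mr² = 0.7033 kg·m². The pivot is at distance d = 0.596 m from the centre of mass.
By the parallel-axis theorem, I = I_cm + md² = 0.7033 + 1.758 = 2.462 kg·m².
T = 2π√(I/(mgd)) = 2π√(2.462/(4.95 × 18.2 × 0.596)) = 1.35 s.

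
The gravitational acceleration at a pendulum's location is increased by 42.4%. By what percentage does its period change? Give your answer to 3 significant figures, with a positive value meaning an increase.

-16.2%

T ∝ 1/√g, so T'/T = 1/√(1.424) = 0.8380.
Percentage change in T = (0.8380 − 1) × 100% = -16.2%.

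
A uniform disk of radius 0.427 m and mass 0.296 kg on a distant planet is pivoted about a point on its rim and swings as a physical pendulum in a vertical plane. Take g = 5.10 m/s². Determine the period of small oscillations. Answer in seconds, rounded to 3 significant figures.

I_cm = ½mr² = 0.02698 kg·m². The pivot is at distance d = 0.427 m from the centre of mass.
By the parallel-axis theorem, I = I_cm + md² = 0.02698 + 0.05397 = 0.08095 kg·m².
T = 2π√(I/(mgd)) = 2π√(0.08095/(0.296 × 5.10 × 0.427)) = 2.23 s.

2.23 s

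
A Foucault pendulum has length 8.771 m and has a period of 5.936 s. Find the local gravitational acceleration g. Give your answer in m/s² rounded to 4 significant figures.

From T = 2π√(L/g), g = 4π²L/T² = 4π² × 8.771/5.9360² = 9.827 m/s².

9.827 m/s²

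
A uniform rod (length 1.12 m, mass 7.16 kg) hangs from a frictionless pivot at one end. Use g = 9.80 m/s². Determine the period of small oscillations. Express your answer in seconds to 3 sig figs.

1.73 s

For a physical pendulum T = 2π√(I/(mgd)), with d = 0.5600 m from pivot to centre of mass.
I_cm = mL²/12 = 7.16 × 1.12²/12 = 0.7485 kg·m²; I = I_cm + md² = 0.7485 + 7.16 × 0.5600² = 2.994 kg·m².
T = 2π√(2.994/(7.16 × 9.80 × 0.5600)) = 1.73 s.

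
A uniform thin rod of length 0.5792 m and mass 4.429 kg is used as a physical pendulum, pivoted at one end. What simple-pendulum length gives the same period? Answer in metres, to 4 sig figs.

0.3861 m

The equivalent simple-pendulum length is L_eq = I/(md), where I is about the pivot and d = 0.28960 m.
I_cm = (1/12)mL² = 0.12382 kg·m², so I = I_cm + md² = 0.12382 + 0.37145 = 0.49527 kg·m².
L_eq = 0.49527/(4.429 × 0.28960) = 0.3861 m.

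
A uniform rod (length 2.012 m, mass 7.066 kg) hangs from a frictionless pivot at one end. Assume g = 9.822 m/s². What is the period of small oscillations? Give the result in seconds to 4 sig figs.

2.322 s

For a physical pendulum T = 2π√(I/(mgd)), with d = 1.0060 m from pivot to centre of mass.
I_cm = mL²/12 = 7.066 × 2.012²/12 = 2.3837 kg·m²; I = I_cm + md² = 2.3837 + 7.066 × 1.0060² = 9.5347 kg·m².
T = 2π√(9.5347/(7.066 × 9.822 × 1.0060)) = 2.322 s.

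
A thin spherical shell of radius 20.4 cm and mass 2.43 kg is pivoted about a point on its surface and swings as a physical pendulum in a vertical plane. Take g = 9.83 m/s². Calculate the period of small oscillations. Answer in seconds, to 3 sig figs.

1.17 s

I_cm = (2/3)mr² = 0.06742 kg·m². The pivot is at distance d = 0.204 m from the centre of mass.
By the parallel-axis theorem, I = I_cm + md² = 0.06742 + 0.1011 = 0.1685 kg·m².
T = 2π√(I/(mgd)) = 2π√(0.1685/(2.43 × 9.83 × 0.204)) = 1.17 s.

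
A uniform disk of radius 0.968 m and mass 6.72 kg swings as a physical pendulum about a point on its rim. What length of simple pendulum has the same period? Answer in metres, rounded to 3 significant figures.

The equivalent simple-pendulum length is L_eq = I/(md), where I is about the pivot and d = 0.9680 m.
I_cm = ½mR² = 3.148 kg·m², so I = I_cm + md² = 3.148 + 6.297 = 9.445 kg·m².
L_eq = 9.445/(6.72 × 0.9680) = 1.45 m.

1.45 m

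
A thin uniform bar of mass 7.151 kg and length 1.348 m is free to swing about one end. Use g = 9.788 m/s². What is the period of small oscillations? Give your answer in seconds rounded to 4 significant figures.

1.904 s

For a physical pendulum T = 2π√(I/(mgd)), with d = 0.67400 m from pivot to centre of mass.
I_cm = mL²/12 = 7.151 × 1.348²/12 = 1.0828 kg·m²; I = I_cm + md² = 1.0828 + 7.151 × 0.67400² = 4.3314 kg·m².
T = 2π√(4.3314/(7.151 × 9.788 × 0.67400)) = 1.904 s.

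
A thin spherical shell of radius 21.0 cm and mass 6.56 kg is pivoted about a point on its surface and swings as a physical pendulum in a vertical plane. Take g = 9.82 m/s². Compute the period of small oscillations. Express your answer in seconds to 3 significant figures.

1.19 s

I_cm = (2/3)mr² = 0.1929 kg·m². The pivot is at distance d = 0.210 m from the centre of mass.
By the parallel-axis theorem, I = I_cm + md² = 0.1929 + 0.2893 = 0.4822 kg·m².
T = 2π√(I/(mgd)) = 2π√(0.4822/(6.56 × 9.82 × 0.210)) = 1.19 s.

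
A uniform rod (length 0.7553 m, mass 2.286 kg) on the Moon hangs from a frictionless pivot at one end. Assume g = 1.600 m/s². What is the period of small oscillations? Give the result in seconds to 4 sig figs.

3.525 s

For a physical pendulum T = 2π√(I/(mgd)), with d = 0.37765 m from pivot to centre of mass.
I_cm = mL²/12 = 2.286 × 0.7553²/12 = 0.10868 kg·m²; I = I_cm + md² = 0.10868 + 2.286 × 0.37765² = 0.43470 kg·m².
T = 2π√(0.43470/(2.286 × 1.600 × 0.37765)) = 3.525 s.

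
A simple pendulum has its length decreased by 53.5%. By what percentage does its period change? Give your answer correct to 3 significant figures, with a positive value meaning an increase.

-31.8%

T ∝ √L, so T'/T = √(0.4650) = 0.6819.
Percentage change in T = (0.6819 − 1) × 100% = -31.8%.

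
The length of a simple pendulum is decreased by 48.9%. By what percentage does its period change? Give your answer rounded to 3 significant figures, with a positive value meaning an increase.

-28.5%

T ∝ √L, so T'/T = √(0.5110) = 0.7148.
Percentage change in T = (0.7148 − 1) × 100% = -28.5%.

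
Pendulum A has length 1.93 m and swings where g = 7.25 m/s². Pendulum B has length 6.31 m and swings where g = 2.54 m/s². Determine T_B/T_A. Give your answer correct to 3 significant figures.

T = 2π√(L/g), so T_B/T_A = √((L_B/g_B)/(L_A/g_A)) = √((6.31/2.54)/(1.93/7.25)) = 3.05.

3.05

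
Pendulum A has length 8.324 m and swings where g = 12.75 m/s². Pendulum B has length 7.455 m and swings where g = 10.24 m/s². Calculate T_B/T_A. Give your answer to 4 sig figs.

T = 2π√(L/g), so T_B/T_A = √((L_B/g_B)/(L_A/g_A)) = √((7.455/10.24)/(8.324/12.75)) = 1.056.

1.056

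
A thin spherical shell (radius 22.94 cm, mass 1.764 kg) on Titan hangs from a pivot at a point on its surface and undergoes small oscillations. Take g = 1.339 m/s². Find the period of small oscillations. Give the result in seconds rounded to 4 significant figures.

3.357 s

I_cm = (2/3)mr² = 0.061886 kg·m². The pivot is at distance d = 0.2294 m from the centre of mass.
By the parallel-axis theorem, I = I_cm + md² = 0.061886 + 0.092829 = 0.15472 kg·m².
T = 2π√(I/(mgd)) = 2π√(0.15472/(1.764 × 1.339 × 0.2294)) = 3.357 s.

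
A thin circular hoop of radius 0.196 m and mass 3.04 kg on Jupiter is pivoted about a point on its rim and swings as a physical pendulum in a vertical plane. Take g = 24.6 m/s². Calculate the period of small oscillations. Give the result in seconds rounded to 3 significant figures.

I_cm = mr² = 0.1168 kg·m². The pivot is at distance d = 0.196 m from the centre of mass.
By the parallel-axis theorem, I = I_cm + md² = 0.1168 + 0.1168 = 0.2336 kg·m².
T = 2π√(I/(mgd)) = 2π√(0.2336/(3.04 × 24.6 × 0.196)) = 0.793 s.

0.793 s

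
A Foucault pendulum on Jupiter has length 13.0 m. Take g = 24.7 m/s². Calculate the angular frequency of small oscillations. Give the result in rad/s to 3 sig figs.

ω = √(g/L) = √(24.7/13.0) = 1.38 rad/s.

1.38 rad/s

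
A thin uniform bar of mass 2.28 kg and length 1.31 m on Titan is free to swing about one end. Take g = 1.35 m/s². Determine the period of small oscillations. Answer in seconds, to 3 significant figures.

For a physical pendulum T = 2π√(I/(mgd)), with d = 0.6550 m from pivot to centre of mass.
I_cm = mL²/12 = 2.28 × 1.31²/12 = 0.3261 kg·m²; I = I_cm + md² = 0.3261 + 2.28 × 0.6550² = 1.304 kg·m².
T = 2π√(1.304/(2.28 × 1.35 × 0.6550)) = 5.05 s.

5.05 s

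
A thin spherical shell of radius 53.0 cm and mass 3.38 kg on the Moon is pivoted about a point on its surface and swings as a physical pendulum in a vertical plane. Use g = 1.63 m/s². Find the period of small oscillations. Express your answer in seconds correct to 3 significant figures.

4.63 s

I_cm = (2/3)mr² = 0.6330 kg·m². The pivot is at distance d = 0.530 m from the centre of mass.
By the parallel-axis theorem, I = I_cm + md² = 0.6330 + 0.9494 = 1.582 kg·m².
T = 2π√(I/(mgd)) = 2π√(1.582/(3.38 × 1.63 × 0.530)) = 4.63 s.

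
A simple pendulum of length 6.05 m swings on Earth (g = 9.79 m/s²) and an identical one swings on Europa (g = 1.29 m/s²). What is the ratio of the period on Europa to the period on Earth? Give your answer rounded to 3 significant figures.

2.75

T ∝ 1/√g, so T₂/T₁ = √(g₁/g₂) = √(9.79/1.29) = 2.75.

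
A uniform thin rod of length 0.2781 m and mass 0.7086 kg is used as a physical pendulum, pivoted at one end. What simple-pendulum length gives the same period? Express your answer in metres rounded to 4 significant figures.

The equivalent simple-pendulum length is L_eq = I/(md), where I is about the pivot and d = 0.13905 m.
I_cm = (1/12)mL² = 0.0045669 kg·m², so I = I_cm + md² = 0.0045669 + 0.013701 = 0.018268 kg·m².
L_eq = 0.018268/(0.7086 × 0.13905) = 0.1854 m.

0.1854 m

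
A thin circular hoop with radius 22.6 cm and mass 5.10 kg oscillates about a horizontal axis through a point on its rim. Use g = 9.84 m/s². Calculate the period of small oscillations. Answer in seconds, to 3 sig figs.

I_cm = mr² = 0.2605 kg·m². The pivot is at distance d = 0.226 m from the centre of mass.
By the parallel-axis theorem, I = I_cm + md² = 0.2605 + 0.2605 = 0.5210 kg·m².
T = 2π√(I/(mgd)) = 2π√(0.5210/(5.10 × 9.84 × 0.226)) = 1.35 s.

1.35 s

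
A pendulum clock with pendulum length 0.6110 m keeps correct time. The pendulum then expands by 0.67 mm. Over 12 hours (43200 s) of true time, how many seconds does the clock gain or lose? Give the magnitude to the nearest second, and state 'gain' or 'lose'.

T ∝ √L, so T'/T = √(0.61167/0.6110) = 1.00055.
In 43200 s of true time the clock registers 43200/1.00055 = 43176.3 s, so it loses 24 s.

lose 24 s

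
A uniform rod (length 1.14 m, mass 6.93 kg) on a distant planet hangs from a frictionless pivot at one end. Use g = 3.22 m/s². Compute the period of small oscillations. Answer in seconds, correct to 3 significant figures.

3.05 s

For a physical pendulum T = 2π√(I/(mgd)), with d = 0.5700 m from pivot to centre of mass.
I_cm = mL²/12 = 6.93 × 1.14²/12 = 0.7505 kg·m²; I = I_cm + md² = 0.7505 + 6.93 × 0.5700² = 3.002 kg·m².
T = 2π√(3.002/(6.93 × 3.22 × 0.5700)) = 3.05 s.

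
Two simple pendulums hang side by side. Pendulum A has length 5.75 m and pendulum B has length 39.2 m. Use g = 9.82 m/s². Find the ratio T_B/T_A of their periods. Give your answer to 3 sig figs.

2.61

T ∝ √L, so T_B/T_A = √(L_B/L_A) = √(39.2/5.75) = 2.61.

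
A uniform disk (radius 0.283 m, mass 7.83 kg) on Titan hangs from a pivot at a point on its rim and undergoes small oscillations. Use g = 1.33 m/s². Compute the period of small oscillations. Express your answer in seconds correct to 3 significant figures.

3.55 s

I_cm = ½mr² = 0.3135 kg·m². The pivot is at distance d = 0.283 m from the centre of mass.
By the parallel-axis theorem, I = I_cm + md² = 0.3135 + 0.6271 = 0.9406 kg·m².
T = 2π√(I/(mgd)) = 2π√(0.9406/(7.83 × 1.33 × 0.283)) = 3.55 s.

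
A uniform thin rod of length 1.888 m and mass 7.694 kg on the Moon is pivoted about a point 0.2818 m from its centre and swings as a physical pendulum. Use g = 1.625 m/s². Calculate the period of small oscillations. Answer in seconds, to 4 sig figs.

For a physical pendulum T = 2π√(I/(mgd)), with d = 0.28180 m from pivot to centre of mass.
I_cm = mL²/12 = 7.694 × 1.888²/12 = 2.2855 kg·m²; I = I_cm + md² = 2.2855 + 7.694 × 0.28180² = 2.8965 kg·m².
T = 2π√(2.8965/(7.694 × 1.625 × 0.28180)) = 5.697 s.

5.697 s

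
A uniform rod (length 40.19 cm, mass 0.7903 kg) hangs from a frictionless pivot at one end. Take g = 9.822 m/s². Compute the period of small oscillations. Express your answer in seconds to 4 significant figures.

1.038 s

For a physical pendulum T = 2π√(I/(mgd)), with d = 0.20095 m from pivot to centre of mass.
I_cm = mL²/12 = 0.7903 × 0.4019²/12 = 0.010638 kg·m²; I = I_cm + md² = 0.010638 + 0.7903 × 0.20095² = 0.042551 kg·m².
T = 2π√(0.042551/(0.7903 × 9.822 × 0.20095)) = 1.038 s.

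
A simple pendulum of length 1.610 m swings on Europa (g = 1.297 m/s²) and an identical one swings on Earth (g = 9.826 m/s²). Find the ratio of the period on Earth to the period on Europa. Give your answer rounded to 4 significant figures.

T ∝ 1/√g, so T₂/T₁ = √(g₁/g₂) = √(1.297/9.826) = 0.3633.

0.3633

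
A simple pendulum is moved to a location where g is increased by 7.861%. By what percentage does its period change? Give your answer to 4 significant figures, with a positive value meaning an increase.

T ∝ 1/√g, so T'/T = 1/√(1.0786) = 0.96287.
Percentage change in T = (0.96287 − 1) × 100% = -3.713%.

-3.713%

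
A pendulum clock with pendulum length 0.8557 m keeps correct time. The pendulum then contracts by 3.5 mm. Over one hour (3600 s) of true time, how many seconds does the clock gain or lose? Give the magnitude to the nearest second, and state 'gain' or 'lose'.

T ∝ √L, so T'/T = √(0.85220/0.8557) = 0.997953.
In 3600 s of true time the clock registers 3600/0.997953 = 3607.4 s, so it gains 7 s.

gain 7 s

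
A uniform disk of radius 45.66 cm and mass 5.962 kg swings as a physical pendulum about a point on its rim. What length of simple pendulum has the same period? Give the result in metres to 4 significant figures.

0.6849 m

The equivalent simple-pendulum length is L_eq = I/(md), where I is about the pivot and d = 0.45660 m.
I_cm = ½mR² = 0.62149 kg·m², so I = I_cm + md² = 0.62149 + 1.2430 = 1.8645 kg·m².
L_eq = 1.8645/(5.962 × 0.45660) = 0.6849 m.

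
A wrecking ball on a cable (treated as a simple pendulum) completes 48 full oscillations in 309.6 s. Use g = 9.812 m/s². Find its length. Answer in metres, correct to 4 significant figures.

T = 309.6/48 = 6.4500 s.
From T = 2π√(L/g), L = gT²/(4π²) = 9.812 × 6.4500²/(4π²) = 10.34 m.

10.34 m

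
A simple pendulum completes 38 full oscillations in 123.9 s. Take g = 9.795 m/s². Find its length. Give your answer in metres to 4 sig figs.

2.638 m

T = 123.9/38 = 3.2605 s.
From T = 2π√(L/g), L = gT²/(4π²) = 9.795 × 3.2605²/(4π²) = 2.638 m.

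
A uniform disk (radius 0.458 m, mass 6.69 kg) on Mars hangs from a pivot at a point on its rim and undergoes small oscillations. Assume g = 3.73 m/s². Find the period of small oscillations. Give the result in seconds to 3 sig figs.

I_cm = ½mr² = 0.7017 kg·m². The pivot is at distance d = 0.458 m from the centre of mass.
By the parallel-axis theorem, I = I_cm + md² = 0.7017 + 1.403 = 2.105 kg·m².
T = 2π√(I/(mgd)) = 2π√(2.105/(6.69 × 3.73 × 0.458)) = 2.70 s.

2.70 s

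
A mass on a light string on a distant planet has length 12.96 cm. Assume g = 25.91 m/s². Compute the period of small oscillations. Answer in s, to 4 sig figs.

0.4444 s

T = 2π√(L/g) = 2π√(0.1296/25.91) = 2π × 0.070724 = 0.4444 s.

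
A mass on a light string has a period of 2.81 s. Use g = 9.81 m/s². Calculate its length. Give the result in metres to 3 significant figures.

1.96 m

From T = 2π√(L/g), L = gT²/(4π²) = 9.81 × 2.810²/(4π²) = 1.96 m.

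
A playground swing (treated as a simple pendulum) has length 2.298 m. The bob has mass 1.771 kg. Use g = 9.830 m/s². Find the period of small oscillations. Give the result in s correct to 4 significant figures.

T = 2π√(L/g) = 2π√(2.298/9.830) = 2π × 0.48350 = 3.038 s.

3.038 s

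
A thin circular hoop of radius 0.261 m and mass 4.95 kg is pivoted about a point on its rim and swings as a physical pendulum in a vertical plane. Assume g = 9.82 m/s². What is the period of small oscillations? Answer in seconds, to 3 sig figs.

1.45 s

I_cm = mr² = 0.3372 kg·m². The pivot is at distance d = 0.261 m from the centre of mass.
By the parallel-axis theorem, I = I_cm + md² = 0.3372 + 0.3372 = 0.6744 kg·m².
T = 2π√(I/(mgd)) = 2π√(0.6744/(4.95 × 9.82 × 0.261)) = 1.45 s.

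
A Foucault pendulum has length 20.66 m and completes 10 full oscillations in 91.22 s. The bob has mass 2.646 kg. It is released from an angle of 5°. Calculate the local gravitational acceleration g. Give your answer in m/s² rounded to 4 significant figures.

T = 91.22/10 = 9.1220 s.
From T = 2π√(L/g), g = 4π²L/T² = 4π² × 20.66/9.1220² = 9.802 m/s².

9.802 m/s²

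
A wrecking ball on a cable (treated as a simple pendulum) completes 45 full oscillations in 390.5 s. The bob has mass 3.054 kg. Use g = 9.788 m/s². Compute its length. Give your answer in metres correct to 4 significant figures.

18.67 m

T = 390.5/45 = 8.6778 s.
From T = 2π√(L/g), L = gT²/(4π²) = 9.788 × 8.6778²/(4π²) = 18.67 m.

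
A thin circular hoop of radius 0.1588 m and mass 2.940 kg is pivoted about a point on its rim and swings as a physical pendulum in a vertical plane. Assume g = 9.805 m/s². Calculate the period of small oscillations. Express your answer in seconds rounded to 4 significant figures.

1.131 s

I_cm = mr² = 0.074139 kg·m². The pivot is at distance d = 0.1588 m from the centre of mass.
By the parallel-axis theorem, I = I_cm + md² = 0.074139 + 0.074139 = 0.14828 kg·m².
T = 2π√(I/(mgd)) = 2π√(0.14828/(2.940 × 9.805 × 0.1588)) = 1.131 s.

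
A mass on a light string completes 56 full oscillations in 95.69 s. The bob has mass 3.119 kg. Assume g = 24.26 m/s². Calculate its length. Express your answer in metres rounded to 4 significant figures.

T = 95.69/56 = 1.7087 s.
From T = 2π√(L/g), L = gT²/(4π²) = 24.26 × 1.7087²/(4π²) = 1.794 m.

1.794 m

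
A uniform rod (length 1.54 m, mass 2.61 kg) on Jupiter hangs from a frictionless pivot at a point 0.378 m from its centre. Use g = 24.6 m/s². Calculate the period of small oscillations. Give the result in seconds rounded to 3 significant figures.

For a physical pendulum T = 2π√(I/(mgd)), with d = 0.3780 m from pivot to centre of mass.
I_cm = mL²/12 = 2.61 × 1.54²/12 = 0.5158 kg·m²; I = I_cm + md² = 0.5158 + 2.61 × 0.3780² = 0.8888 kg·m².
T = 2π√(0.8888/(2.61 × 24.6 × 0.3780)) = 1.20 s.

1.20 s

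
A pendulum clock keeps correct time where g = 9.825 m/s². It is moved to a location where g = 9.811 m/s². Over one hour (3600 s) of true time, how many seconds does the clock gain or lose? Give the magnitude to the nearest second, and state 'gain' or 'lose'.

lose 3 s

The clock's period scales as T ∝ 1/√g, so T'/T = √(9.825/9.811) = 1.00071.
In 3600 s of true time the clock registers 3600/1.00071 = 3597.4 s, so it loses 3 s.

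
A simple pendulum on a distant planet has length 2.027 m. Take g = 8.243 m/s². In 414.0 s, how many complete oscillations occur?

T = 2π√(L/g) = 2π√(2.027/8.243) = 3.1158 s.
Number of complete oscillations = ⌊414.0/3.1158⌋ = ⌊132.87⌋ = 132.

132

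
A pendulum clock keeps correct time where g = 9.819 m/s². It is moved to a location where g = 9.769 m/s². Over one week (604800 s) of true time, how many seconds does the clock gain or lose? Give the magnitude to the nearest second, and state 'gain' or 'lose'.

lose 1542 s

The clock's period scales as T ∝ 1/√g, so T'/T = √(9.819/9.769) = 1.00256.
In 604800 s of true time the clock registers 604800/1.00256 = 603258.2 s, so it loses 1542 s.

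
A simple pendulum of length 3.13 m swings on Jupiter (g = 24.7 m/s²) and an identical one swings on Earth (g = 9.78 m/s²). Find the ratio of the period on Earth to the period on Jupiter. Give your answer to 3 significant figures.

T ∝ 1/√g, so T₂/T₁ = √(g₁/g₂) = √(24.7/9.78) = 1.59.

1.59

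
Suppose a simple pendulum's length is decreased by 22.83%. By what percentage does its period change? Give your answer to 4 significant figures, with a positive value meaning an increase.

-12.15%

T ∝ √L, so T'/T = √(0.77170) = 0.87846.
Percentage change in T = (0.87846 − 1) × 100% = -12.15%.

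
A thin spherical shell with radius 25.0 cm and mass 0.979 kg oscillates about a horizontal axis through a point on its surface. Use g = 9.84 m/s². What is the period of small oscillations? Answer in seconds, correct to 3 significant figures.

1.29 s

I_cm = (2/3)mr² = 0.04079 kg·m². The pivot is at distance d = 0.250 m from the centre of mass.
By the parallel-axis theorem, I = I_cm + md² = 0.04079 + 0.06119 = 0.1020 kg·m².
T = 2π√(I/(mgd)) = 2π√(0.1020/(0.979 × 9.84 × 0.250)) = 1.29 s.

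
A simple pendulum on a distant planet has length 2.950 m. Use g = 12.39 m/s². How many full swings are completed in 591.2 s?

T = 2π√(L/g) = 2π√(2.950/12.39) = 3.0659 s.
Number of complete oscillations = ⌊591.2/3.0659⌋ = ⌊192.83⌋ = 192.

192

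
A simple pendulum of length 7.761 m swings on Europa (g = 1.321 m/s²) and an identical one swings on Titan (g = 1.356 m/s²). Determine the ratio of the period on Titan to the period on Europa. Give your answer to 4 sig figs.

T ∝ 1/√g, so T₂/T₁ = √(g₁/g₂) = √(1.321/1.356) = 0.9870.

0.9870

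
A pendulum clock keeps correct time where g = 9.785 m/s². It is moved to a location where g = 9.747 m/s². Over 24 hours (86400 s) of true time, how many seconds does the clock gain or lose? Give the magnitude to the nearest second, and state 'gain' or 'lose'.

lose 168 s

The clock's period scales as T ∝ 1/√g, so T'/T = √(9.785/9.747) = 1.00195.
In 86400 s of true time the clock registers 86400/1.00195 = 86232.1 s, so it loses 168 s.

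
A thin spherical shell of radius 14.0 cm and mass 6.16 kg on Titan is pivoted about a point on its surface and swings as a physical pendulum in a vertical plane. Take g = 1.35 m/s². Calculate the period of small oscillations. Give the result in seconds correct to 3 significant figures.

I_cm = (2/3)mr² = 0.08049 kg·m². The pivot is at distance d = 0.140 m from the centre of mass.
By the parallel-axis theorem, I = I_cm + md² = 0.08049 + 0.1207 = 0.2012 kg·m².
T = 2π√(I/(mgd)) = 2π√(0.2012/(6.16 × 1.35 × 0.140)) = 2.61 s.

2.61 s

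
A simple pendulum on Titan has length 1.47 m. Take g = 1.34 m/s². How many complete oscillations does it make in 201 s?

T = 2π√(L/g) = 2π√(1.47/1.34) = 6.581 s.
Number of complete oscillations = ⌊201/6.581⌋ = ⌊30.54⌋ = 30.

30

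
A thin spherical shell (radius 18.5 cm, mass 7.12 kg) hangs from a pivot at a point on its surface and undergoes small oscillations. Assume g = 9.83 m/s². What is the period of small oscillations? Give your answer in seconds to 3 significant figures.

1.11 s

I_cm = (2/3)mr² = 0.1625 kg·m². The pivot is at distance d = 0.185 m from the centre of mass.
By the parallel-axis theorem, I = I_cm + md² = 0.1625 + 0.2437 = 0.4061 kg·m².
T = 2π√(I/(mgd)) = 2π√(0.4061/(7.12 × 9.83 × 0.185)) = 1.11 s.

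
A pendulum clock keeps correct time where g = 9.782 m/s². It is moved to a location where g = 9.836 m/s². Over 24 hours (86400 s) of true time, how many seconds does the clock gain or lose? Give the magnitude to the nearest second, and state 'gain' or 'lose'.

The clock's period scales as T ∝ 1/√g, so T'/T = √(9.782/9.836) = 0.997251.
In 86400 s of true time the clock registers 86400/0.997251 = 86638.2 s, so it gains 238 s.

gain 238 s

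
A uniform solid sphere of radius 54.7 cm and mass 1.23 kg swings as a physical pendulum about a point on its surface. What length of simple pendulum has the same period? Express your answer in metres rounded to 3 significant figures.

0.766 m

The equivalent simple-pendulum length is L_eq = I/(md), where I is about the pivot and d = 0.5470 m.
I_cm = (2/5)mR² = 0.1472 kg·m², so I = I_cm + md² = 0.1472 + 0.3680 = 0.5152 kg·m².
L_eq = 0.5152/(1.23 × 0.5470) = 0.766 m.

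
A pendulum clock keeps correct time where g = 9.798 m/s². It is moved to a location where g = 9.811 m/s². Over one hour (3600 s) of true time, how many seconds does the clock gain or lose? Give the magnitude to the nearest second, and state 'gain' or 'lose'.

The clock's period scales as T ∝ 1/√g, so T'/T = √(9.798/9.811) = 0.999337.
In 3600 s of true time the clock registers 3600/0.999337 = 3602.4 s, so it gains 2 s.

gain 2 s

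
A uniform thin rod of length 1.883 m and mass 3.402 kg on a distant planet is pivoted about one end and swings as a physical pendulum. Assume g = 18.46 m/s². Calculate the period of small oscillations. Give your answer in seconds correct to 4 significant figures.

For a physical pendulum T = 2π√(I/(mgd)), with d = 0.94150 m from pivot to centre of mass.
I_cm = mL²/12 = 3.402 × 1.883²/12 = 1.0052 kg·m²; I = I_cm + md² = 1.0052 + 3.402 × 0.94150² = 4.0208 kg·m².
T = 2π√(4.0208/(3.402 × 18.46 × 0.94150)) = 1.638 s.

1.638 s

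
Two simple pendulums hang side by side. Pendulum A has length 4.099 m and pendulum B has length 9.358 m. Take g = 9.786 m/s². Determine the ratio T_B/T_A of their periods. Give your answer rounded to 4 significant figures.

1.511

T ∝ √L, so T_B/T_A = √(L_B/L_A) = √(9.358/4.099) = 1.511.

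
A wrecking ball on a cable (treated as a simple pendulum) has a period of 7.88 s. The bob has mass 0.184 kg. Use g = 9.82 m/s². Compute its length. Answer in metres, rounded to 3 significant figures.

From T = 2π√(L/g), L = gT²/(4π²) = 9.82 × 7.880²/(4π²) = 15.4 m.

15.4 m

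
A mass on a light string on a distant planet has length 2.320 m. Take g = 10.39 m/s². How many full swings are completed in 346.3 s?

116

T = 2π√(L/g) = 2π√(2.320/10.39) = 2.9690 s.
Number of complete oscillations = ⌊346.3/2.9690⌋ = ⌊116.64⌋ = 116.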